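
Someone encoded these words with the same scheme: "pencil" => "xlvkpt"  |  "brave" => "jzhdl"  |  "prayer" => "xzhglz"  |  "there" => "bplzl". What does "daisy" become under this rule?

The shift depends on letter class: consonant p→x is +8, but vowel e→l is +7. The rule splits by letter class: vowels +7, consonants +8.
On daisy: d(cons)+8=l, a(vowel)+7=h, i(vowel)+7=p, s(cons)+8=a, y(cons)+8=g.

lhpag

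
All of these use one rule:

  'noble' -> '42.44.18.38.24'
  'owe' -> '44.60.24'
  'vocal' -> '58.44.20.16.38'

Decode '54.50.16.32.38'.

trail

n(#14)→42 and o(#15)→44: differences scale by 2, so n = 2·pos + 14. With a=1..z=26, the number is 2·pos + 14.
Decoding 54.50.16.32.38: 54→(54−14)÷2=20=t, 50→(50−14)÷2=18=r, 16→(16−14)÷2=1=a, 32→(32−14)÷2=9=i, 38→(38−14)÷2=12=l.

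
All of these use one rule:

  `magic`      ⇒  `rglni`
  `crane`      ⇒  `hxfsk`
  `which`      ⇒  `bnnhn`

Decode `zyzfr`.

Shifts by position in magic: pos 0: m→r (+5), pos 1: a→g (+6), pos 2: g→l (+5), pos 3: i→n (+5), pos 4: c→i (+6) — repeating every 3. A repeating key of period 3 is used — shifts +5, +6, +5 over and over.
Undoing it on zyzfr: z−5=u, y−6=s, z−5=u, f−5=a, r−6=l.

usual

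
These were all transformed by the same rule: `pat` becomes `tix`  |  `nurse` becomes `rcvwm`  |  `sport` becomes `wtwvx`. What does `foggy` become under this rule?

jwkkc

The rule splits by letter class: vowels +8, consonants +4.
On foggy: f(cons)+4=j, o(vowel)+8=w, g(cons)+4=k, g(cons)+4=k, y(cons)+4=c.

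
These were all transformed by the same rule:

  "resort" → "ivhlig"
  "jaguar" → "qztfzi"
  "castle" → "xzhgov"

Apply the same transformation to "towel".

Each pair mirrors across the alphabet (r↔i, e↔v, s↔h): positions sum to 25. Each letter is replaced by its mirror in the alphabet: a↔z, b↔y, c↔x, and so on (the Atbash cipher).
On towel: t↔g, o↔l, w↔d, e↔v, l↔o.

gldvo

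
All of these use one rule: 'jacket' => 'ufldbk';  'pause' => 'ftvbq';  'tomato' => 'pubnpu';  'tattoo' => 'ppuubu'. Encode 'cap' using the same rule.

qbd

The output letters match the input read backwards, each shifted +1: jacket reversed is tekcaj. Read the word backwards and shift each letter +1.
On cap: reverse → pac; then shift: p+1=q, a+1=b, c+1=d.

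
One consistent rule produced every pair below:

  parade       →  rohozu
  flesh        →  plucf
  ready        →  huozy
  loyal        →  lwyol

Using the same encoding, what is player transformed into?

rloyuh

p(15)→r(17) and a(0)→o(14) fit y≡21x+14 (mod 26); the inverse of 21 mod 26 is 5. Treating letters as 0–25, the rule is x ↦ 21x + 14 (mod 26).
Applying it to player: p(15)→21·15+14≡17=r; l(11)→21·11+14≡11=l; a(0)→21·0+14≡14=o; y(24)→21·24+14≡24=y; e(4)→21·4+14≡20=u; r(17)→21·17+14≡7=h (all mod 26).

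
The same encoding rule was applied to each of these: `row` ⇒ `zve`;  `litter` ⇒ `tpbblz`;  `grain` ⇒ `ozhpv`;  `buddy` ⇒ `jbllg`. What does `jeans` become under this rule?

The shift depends on letter class: consonant r→z is +8, but vowel o→v is +7. The rule splits by letter class: vowels +7, consonants +8.
Applying it to jeans: j(cons)+8=r, e(vowel)+7=l, a(vowel)+7=h, n(cons)+8=v, s(cons)+8=a.

rlhva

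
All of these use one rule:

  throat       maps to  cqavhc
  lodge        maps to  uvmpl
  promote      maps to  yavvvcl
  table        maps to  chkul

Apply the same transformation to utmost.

Two shifts are in play — +7 for a/e/i/o/u, +9 for every other letter.
Applying it to utmost: u(vowel)+7=b, t(cons)+9=c, m(cons)+9=v, o(vowel)+7=v, s(cons)+9=b, t(cons)+9=c.

bcvvbc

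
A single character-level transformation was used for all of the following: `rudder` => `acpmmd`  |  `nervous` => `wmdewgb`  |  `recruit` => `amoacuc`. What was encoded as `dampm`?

usage

Shifts by position in rudder: pos 0: r→a (+9), pos 1: u→c (+8), pos 2: d→p (+12), pos 3: d→m (+9), pos 4: e→m (+8), pos 5: r→d (+12) — repeating every 3. A repeating key of period 3 is used — shifts +9, +8, +12 over and over.
Reversing it on dampm: d−9=u, a−8=s, m−12=a, p−9=g, m−8=e.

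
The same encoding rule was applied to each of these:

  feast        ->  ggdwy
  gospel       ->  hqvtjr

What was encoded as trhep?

Letter i (0-indexed) is shifted by i+1, so successive shifts are 1, 2, 3, ….
Undoing it on trhep: t−1=s, r−2=p, h−3=e, e−4=a, p−5=k.

speak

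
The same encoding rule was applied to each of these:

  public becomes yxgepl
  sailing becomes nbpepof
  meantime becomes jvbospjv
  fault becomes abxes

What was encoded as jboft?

p(15)→y(24) and u(20)→x(23) fit y≡5x+1 (mod 26); the inverse of 5 mod 26 is 21. This is an affine cipher: with a=0,…,z=25, each position x becomes (5x+1) mod 26.
Undoing it on jboft: j(9)→21·(9−1)≡12=m; b(1)→21·(1−1)≡0=a; o(14)→21·(14−1)≡13=n; f(5)→21·(5−1)≡6=g; t(19)→21·(19−1)≡14=o (all mod 26).

mango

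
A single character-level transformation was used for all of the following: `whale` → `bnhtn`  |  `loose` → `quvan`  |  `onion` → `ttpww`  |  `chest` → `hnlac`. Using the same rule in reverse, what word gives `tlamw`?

Letter i (0-indexed) is shifted by i+5, so successive shifts are 5, 6, 7, ….
Reversing it on tlamw: t−5=o, l−6=f, a−7=t, m−8=e, w−9=n.

often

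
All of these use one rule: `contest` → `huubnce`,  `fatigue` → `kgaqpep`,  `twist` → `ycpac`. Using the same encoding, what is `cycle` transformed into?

hejtn

In contest: c→h is +5, o→u is +6, n→u is +7, t→b is +8 — the shift increases by 1 each position. Each letter shifts forward by (position + 5), i.e. 5, 6, 7, … — the shift grows by one for each successive letter.
For cycle: c+5=h, y+6=e, c+7=j, l+8=t, e+9=n.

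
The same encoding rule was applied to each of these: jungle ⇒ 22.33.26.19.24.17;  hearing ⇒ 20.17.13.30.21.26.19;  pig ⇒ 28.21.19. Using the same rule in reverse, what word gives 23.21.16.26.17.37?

j is letter #10 and maps to 22: an offset of 12. Each letter is replaced by its alphabet position (a=1..z=26) + 12.
Undoing it on 23.21.16.26.17.37: 23→(23−12)÷1=11=k, 21→(21−12)÷1=9=i, 16→(16−12)÷1=4=d, 26→(26−12)÷1=14=n, 17→(17−12)÷1=5=e, 37→(37−12)÷1=25=y.

kidney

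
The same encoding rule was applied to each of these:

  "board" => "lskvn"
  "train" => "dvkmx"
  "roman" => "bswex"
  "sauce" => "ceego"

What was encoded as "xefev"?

It's a Vigenère-style cipher with numeric key [10,4]: position i shifts by key[i mod 2].
Undoing it on xefev: x−10=n, e−4=a, f−10=v, e−4=a, v−10=l.

naval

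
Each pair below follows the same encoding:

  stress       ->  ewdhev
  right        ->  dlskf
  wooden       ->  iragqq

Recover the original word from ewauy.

It's a Vigenère-style cipher with numeric key [12,3]: position i shifts by key[i mod 2].
Reversing it on ewauy: e−12=s, w−3=t, a−12=o, u−3=r, y−12=m.

storm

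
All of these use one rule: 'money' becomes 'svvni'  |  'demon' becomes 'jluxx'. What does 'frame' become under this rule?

lyivo

In money: m→s is +6, o→v is +7, n→v is +8, e→n is +9 — the shift increases by 1 each position. Each letter shifts forward by (position + 6), i.e. 6, 7, 8, … — the shift grows by one for each successive letter.
For frame: f+6=l, r+7=y, a+8=i, m+9=v, e+10=o.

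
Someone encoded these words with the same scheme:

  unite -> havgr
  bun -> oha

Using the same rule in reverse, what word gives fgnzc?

Each letter is shifted forward by 13 in the alphabet (a Caesar shift of +13).
Decoding fgnzc: f−13=s, g−13=t, n−13=a, z−13=m, c−13=p.

stamp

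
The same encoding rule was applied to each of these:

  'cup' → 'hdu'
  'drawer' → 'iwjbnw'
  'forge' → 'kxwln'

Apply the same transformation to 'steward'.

xynbjwi

Vowels shift forward by 9 and consonants shift forward by 5.
Applying it to steward: s(cons)+5=x, t(cons)+5=y, e(vowel)+9=n, w(cons)+5=b, a(vowel)+9=j, r(cons)+5=w, d(cons)+5=i.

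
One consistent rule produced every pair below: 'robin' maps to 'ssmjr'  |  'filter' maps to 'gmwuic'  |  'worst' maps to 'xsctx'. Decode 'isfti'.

house

It's a Vigenère-style cipher with numeric key [1,4,11]: position i shifts by key[i mod 3].
Decoding isfti: i−1=h, s−4=o, f−11=u, t−1=s, i−4=e.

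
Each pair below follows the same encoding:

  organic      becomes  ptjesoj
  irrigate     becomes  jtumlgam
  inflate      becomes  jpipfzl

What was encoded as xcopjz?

wallet

In organic: o→p is +1, r→t is +2, g→j is +3, a→e is +4 — the shift increases by 1 each position. The shift increases by 1 at each position, starting from +1: 1, 2, 3, ….
Undoing it on xcopjz: x−1=w, c−2=a, o−3=l, p−4=l, j−5=e, z−6=t.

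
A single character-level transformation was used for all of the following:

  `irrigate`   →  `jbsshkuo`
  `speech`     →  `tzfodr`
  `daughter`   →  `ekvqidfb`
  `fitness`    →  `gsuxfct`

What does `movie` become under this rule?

nywsf

It's a Vigenère-style cipher with numeric key [1,10]: position i shifts by key[i mod 2].
Applying it to movie: m+1=n, o+10=y, v+1=w, i+10=s, e+1=f.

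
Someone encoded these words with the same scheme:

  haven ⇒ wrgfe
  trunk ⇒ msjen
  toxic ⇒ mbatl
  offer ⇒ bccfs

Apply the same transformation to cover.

h(7)→w(22) and a(0)→r(17) fit y≡23x+17 (mod 26); the inverse of 23 mod 26 is 17. Each letter's alphabet position (a=0..z=25) is mapped through 23·x+17 mod 26 — an affine cipher.
For cover: c(2)→23·2+17≡11=l; o(14)→23·14+17≡1=b; v(21)→23·21+17≡6=g; e(4)→23·4+17≡5=f; r(17)→23·17+17≡18=s (all mod 26).

lbgfs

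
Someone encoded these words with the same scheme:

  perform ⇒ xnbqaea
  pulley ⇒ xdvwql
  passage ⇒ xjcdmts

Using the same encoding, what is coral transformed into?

kxblx

Each letter shifts forward by (position + 8), i.e. 8, 9, 10, … — the shift grows by one for each successive letter.
On coral: c+8=k, o+9=x, r+10=b, a+11=l, l+12=x.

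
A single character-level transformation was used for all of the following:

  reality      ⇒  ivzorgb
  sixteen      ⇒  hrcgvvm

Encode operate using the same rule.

lkvizgv

Each pair mirrors across the alphabet (r↔i, e↔v, a↔z): positions sum to 25. This is the alphabet-reversal cipher (Atbash): a becomes z, b becomes y, etc.
On operate: o↔l, p↔k, e↔v, r↔i, a↔z, t↔g, e↔v.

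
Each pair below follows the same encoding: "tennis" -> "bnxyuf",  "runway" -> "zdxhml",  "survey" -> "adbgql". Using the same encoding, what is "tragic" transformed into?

Letter i (0-indexed) is shifted by i+8, so successive shifts are 8, 9, 10, ….
Applying it to tragic: t+8=b, r+9=a, a+10=k, g+11=r, i+12=u, c+13=p.

bakrup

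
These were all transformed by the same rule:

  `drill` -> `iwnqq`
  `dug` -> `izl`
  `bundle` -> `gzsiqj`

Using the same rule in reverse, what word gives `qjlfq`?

legal

Compare letters: d→i is +5, r→w is +5, i→n is +5 — a constant shift. It's a constant shift of +5 (ROT5).
Decoding qjlfq: q−5=l, j−5=e, l−5=g, f−5=a, q−5=l.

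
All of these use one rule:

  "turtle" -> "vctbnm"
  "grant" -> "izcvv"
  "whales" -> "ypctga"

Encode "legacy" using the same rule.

Shifts by position in turtle: pos 0: t→v (+2), pos 1: u→c (+8), pos 2: r→t (+2), pos 3: t→b (+8) — repeating every 2. It's a Vigenère-style cipher with numeric key [2,8]: position i shifts by key[i mod 2].
On legacy: l+2=n, e+8=m, g+2=i, a+8=i, c+2=e, y+8=g.

nmiieg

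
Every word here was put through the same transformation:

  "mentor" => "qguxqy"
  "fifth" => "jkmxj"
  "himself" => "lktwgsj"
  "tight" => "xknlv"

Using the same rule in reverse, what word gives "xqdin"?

towel

It's a Vigenère-style cipher with numeric key [4,2,7]: position i shifts by key[i mod 3].
Decoding xqdin: x−4=t, q−2=o, d−7=w, i−4=e, n−2=l.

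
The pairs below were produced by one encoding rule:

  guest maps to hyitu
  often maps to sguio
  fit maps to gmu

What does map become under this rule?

The shift depends on letter class: consonant g→h is +1, but vowel u→y is +4. Vowels shift forward by 4 and consonants shift forward by 1.
On map: m(cons)+1=n, a(vowel)+4=e, p(cons)+1=q.

neq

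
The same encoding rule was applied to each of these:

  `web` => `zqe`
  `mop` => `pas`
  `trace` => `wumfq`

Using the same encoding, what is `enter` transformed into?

The rule splits by letter class: vowels +12, consonants +3.
For enter: e(vowel)+12=q, n(cons)+3=q, t(cons)+3=w, e(vowel)+12=q, r(cons)+3=u.

qqwqu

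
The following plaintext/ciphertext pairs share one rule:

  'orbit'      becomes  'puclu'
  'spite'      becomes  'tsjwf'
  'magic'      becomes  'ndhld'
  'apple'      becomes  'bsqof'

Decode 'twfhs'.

Shifts by position in orbit: pos 0: o→p (+1), pos 1: r→u (+3), pos 2: b→c (+1), pos 3: i→l (+3) — repeating every 2. The shifts repeat in a cycle of length 2: positions 0,1,… shift by +1, +3, then the pattern repeats.
Decoding twfhs: t−1=s, w−3=t, f−1=e, h−3=e, s−1=r.

steer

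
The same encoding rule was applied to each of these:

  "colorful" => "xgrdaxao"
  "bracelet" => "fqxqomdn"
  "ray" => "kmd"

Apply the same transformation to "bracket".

Two steps: reverse the string, then apply a Caesar shift of +12.
Applying it to bracket: reverse → tekcarb; then shift: t+12=f, e+12=q, k+12=w, c+12=o, a+12=m, r+12=d, b+12=n.

fqwomdn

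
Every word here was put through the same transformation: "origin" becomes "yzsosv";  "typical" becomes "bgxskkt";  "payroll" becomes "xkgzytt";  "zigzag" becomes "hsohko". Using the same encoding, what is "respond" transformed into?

zoaxyvl

The shift depends on letter class: consonant r→z is +8, but vowel o→y is +10. Vowels shift forward by 10 and consonants shift forward by 8.
Applying it to respond: r(cons)+8=z, e(vowel)+10=o, s(cons)+8=a, p(cons)+8=x, o(vowel)+10=y, n(cons)+8=v, d(cons)+8=l.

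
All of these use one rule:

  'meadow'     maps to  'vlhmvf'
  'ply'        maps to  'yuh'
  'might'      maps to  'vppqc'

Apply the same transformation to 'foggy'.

ovpph

The rule splits by letter class: vowels +7, consonants +9.
For foggy: f(cons)+9=o, o(vowel)+7=v, g(cons)+9=p, g(cons)+9=p, y(cons)+9=h.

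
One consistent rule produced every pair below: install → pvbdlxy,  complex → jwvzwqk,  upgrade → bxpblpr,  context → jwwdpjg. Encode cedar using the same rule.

The shift increases by 1 at each position, starting from +7: 7, 8, 9, ….
For cedar: c+7=j, e+8=m, d+9=m, a+10=k, r+11=c.

jmmkc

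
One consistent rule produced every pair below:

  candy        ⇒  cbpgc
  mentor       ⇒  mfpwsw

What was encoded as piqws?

In candy: c→c is +0, a→b is +1, n→p is +2, d→g is +3 — the shift increases by 1 each position. Letter i (0-indexed) is shifted by i+0, so successive shifts are 0, 1, 2, ….
Undoing it on piqws: p−0=p, i−1=h, q−2=o, w−3=t, s−4=o.

photo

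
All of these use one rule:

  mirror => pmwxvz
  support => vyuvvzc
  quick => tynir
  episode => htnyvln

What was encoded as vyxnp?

In mirror: m→p is +3, i→m is +4, r→w is +5, r→x is +6 — the shift increases by 1 each position. Letter i (0-indexed) is shifted by i+3, so successive shifts are 3, 4, 5, ….
Undoing it on vyxnp: v−3=s, y−4=u, x−5=s, n−6=h, p−7=i.

sushi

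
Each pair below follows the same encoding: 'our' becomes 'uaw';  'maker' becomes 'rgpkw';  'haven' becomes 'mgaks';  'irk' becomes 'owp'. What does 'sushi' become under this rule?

xaxmo

Two shifts are in play — +6 for a/e/i/o/u, +5 for every other letter.
Applying it to sushi: s(cons)+5=x, u(vowel)+6=a, s(cons)+5=x, h(cons)+5=m, i(vowel)+6=o.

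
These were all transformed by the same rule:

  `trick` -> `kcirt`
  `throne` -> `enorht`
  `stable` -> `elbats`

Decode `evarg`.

The output letters match the input read backwards: trick reversed is kcirt. The word is simply reversed.
Undoing it on evarg: then reverse → grave.

grave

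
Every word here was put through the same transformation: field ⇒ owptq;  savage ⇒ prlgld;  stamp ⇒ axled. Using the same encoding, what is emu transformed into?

Two steps: reverse the string, then apply a Caesar shift of +11.
Applying it to emu: reverse → ume; then shift: u+11=f, m+11=x, e+11=p.

fxp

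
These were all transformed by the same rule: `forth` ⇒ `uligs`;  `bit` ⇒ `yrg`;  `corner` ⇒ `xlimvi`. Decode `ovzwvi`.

Each pair mirrors across the alphabet (f↔u, o↔l, r↔i): positions sum to 25. This is the alphabet-reversal cipher (Atbash): a becomes z, b becomes y, etc.
Reversing it on ovzwvi: o↔l, v↔e, z↔a, w↔d, v↔e, i↔r.

leader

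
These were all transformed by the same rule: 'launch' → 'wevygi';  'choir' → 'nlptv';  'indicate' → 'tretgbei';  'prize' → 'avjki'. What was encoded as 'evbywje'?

Shifts by position in launch: pos 0: l→w (+11), pos 1: a→e (+4), pos 2: u→v (+1), pos 3: n→y (+11), pos 4: c→g (+4), pos 5: h→i (+1) — repeating every 3. A repeating key of period 3 is used — shifts +11, +4, +1 over and over.
Undoing it on evbywje: e−11=t, v−4=r, b−1=a, y−11=n, w−4=s, j−1=i, e−11=t.

transit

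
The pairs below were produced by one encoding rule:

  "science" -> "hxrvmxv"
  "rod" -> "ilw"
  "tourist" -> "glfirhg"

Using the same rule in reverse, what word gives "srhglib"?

Each pair mirrors across the alphabet (s↔h, c↔x, i↔r): positions sum to 25. Letters are reflected about the middle of the alphabet (position → 25−position): Atbash.
Undoing it on srhglib: s↔h, r↔i, h↔s, g↔t, l↔o, i↔r, b↔y.

history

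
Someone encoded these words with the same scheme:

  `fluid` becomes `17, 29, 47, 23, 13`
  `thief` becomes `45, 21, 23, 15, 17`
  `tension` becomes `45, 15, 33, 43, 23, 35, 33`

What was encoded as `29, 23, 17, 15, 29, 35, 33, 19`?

f(#6)→17 and l(#12)→29: differences scale by 2, so n = 2·pos + 5. The formula is n = 2×(alphabet index, a=1) + 5.
Undoing it on 29, 23, 17, 15, 29, 35, 33, 19: 29→(29−5)÷2=12=l, 23→(23−5)÷2=9=i, 17→(17−5)÷2=6=f, 15→(15−5)÷2=5=e, 29→(29−5)÷2=12=l, 35→(35−5)÷2=15=o, 33→(33−5)÷2=14=n, 19→(19−5)÷2=7=g.

lifelong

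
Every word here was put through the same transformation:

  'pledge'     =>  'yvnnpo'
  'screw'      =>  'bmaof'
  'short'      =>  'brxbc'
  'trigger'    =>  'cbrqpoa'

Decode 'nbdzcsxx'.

eruption

Shifts by position in pledge: pos 0: p→y (+9), pos 1: l→v (+10), pos 2: e→n (+9), pos 3: d→n (+10) — repeating every 2. The shifts repeat in a cycle of length 2: positions 0,1,… shift by +9, +10, then the pattern repeats.
Reversing it on nbdzcsxx: n−9=e, b−10=r, d−9=u, z−10=p, c−9=t, s−10=i, x−9=o, x−10=n.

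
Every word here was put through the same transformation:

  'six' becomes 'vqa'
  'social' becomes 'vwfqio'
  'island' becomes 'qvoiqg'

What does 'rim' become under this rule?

The shift depends on letter class: consonant s→v is +3, but vowel i→q is +8. Vowels shift forward by 8 and consonants shift forward by 3.
Applying it to rim: r(cons)+3=u, i(vowel)+8=q, m(cons)+3=p.

uqp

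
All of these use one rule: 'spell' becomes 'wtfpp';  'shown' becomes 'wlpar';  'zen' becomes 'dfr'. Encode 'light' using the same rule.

The shift depends on letter class: consonant s→w is +4, but vowel e→f is +1. Vowels shift forward by 1 and consonants shift forward by 4.
Applying it to light: l(cons)+4=p, i(vowel)+1=j, g(cons)+4=k, h(cons)+4=l, t(cons)+4=x.

pjklx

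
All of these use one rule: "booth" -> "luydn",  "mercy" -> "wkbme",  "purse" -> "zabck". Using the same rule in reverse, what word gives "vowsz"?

limit

Shifts by position in booth: pos 0: b→l (+10), pos 1: o→u (+6), pos 2: o→y (+10), pos 3: t→d (+10), pos 4: h→n (+6) — repeating every 3. A repeating key of period 3 is used — shifts +10, +6, +10 over and over.
Reversing it on vowsz: v−10=l, o−6=i, w−10=m, s−10=i, z−6=t.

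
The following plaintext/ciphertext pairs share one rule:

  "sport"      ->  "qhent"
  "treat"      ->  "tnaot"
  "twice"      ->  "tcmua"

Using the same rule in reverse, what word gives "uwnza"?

s(18)→q(16) and p(15)→h(7) fit y≡3x+14 (mod 26); the inverse of 3 mod 26 is 9. This is an affine cipher: with a=0,…,z=25, each position x becomes (3x+14) mod 26.
Decoding uwnza: u(20)→9·(20−14)≡2=c; w(22)→9·(22−14)≡20=u; n(13)→9·(13−14)≡17=r; z(25)→9·(25−14)≡21=v; a(0)→9·(0−14)≡4=e (all mod 26).

curve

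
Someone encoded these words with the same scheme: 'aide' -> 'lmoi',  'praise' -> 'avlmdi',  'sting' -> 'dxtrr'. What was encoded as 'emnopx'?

Shifts by position in aide: pos 0: a→l (+11), pos 1: i→m (+4), pos 2: d→o (+11), pos 3: e→i (+4) — repeating every 2. The shifts repeat in a cycle of length 2: positions 0,1,… shift by +11, +4, then the pattern repeats.
Reversing it on emnopx: e−11=t, m−4=i, n−11=c, o−4=k, p−11=e, x−4=t.

ticket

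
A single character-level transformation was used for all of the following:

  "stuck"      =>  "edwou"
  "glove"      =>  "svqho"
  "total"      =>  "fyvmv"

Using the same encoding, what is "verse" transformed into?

hoteo

Shifts by position in stuck: pos 0: s→e (+12), pos 1: t→d (+10), pos 2: u→w (+2), pos 3: c→o (+12), pos 4: k→u (+10) — repeating every 3. The shifts repeat in a cycle of length 3: positions 0,1,… shift by +12, +10, +2, then the pattern repeats.
For verse: v+12=h, e+10=o, r+2=t, s+12=e, e+10=o.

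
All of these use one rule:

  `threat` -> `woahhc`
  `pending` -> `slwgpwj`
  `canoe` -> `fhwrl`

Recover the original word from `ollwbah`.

Shifts by position in threat: pos 0: t→w (+3), pos 1: h→o (+7), pos 2: r→a (+9), pos 3: e→h (+3), pos 4: a→h (+7), pos 5: t→c (+9) — repeating every 3. It's a Vigenère-style cipher with numeric key [3,7,9]: position i shifts by key[i mod 3].
Undoing it on ollwbah: o−3=l, l−7=e, l−9=c, w−3=t, b−7=u, a−9=r, h−3=e.

lecture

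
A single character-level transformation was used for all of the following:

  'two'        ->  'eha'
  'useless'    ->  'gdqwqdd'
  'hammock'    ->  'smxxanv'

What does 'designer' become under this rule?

oqduryqc

Two shifts are in play — +12 for a/e/i/o/u, +11 for every other letter.
On designer: d(cons)+11=o, e(vowel)+12=q, s(cons)+11=d, i(vowel)+12=u, g(cons)+11=r, n(cons)+11=y, e(vowel)+12=q, r(cons)+11=c.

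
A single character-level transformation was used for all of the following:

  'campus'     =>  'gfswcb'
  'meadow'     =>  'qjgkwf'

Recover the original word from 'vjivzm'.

record

In campus: c→g is +4, a→f is +5, m→s is +6, p→w is +7 — the shift increases by 1 each position. Letter i (0-indexed) is shifted by i+4, so successive shifts are 4, 5, 6, ….
Decoding vjivzm: v−4=r, j−5=e, i−6=c, v−7=o, z−8=r, m−9=d.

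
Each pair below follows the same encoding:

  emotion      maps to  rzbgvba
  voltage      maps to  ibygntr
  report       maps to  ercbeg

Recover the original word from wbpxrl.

Compare letters: e→r is +13, m→z is +13, o→b is +13 — a constant shift. This is a Caesar cipher with shift 13.
Decoding wbpxrl: w−13=j, b−13=o, p−13=c, x−13=k, r−13=e, l−13=y.

jockey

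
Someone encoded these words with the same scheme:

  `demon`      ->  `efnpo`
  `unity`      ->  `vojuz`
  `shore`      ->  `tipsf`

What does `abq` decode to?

Compare letters: d→e is +1, e→f is +1, m→n is +1 — a constant shift. Each letter is shifted forward by 1 in the alphabet (a Caesar shift of +1).
Undoing it on abq: a−1=z, b−1=a, q−1=p.

zap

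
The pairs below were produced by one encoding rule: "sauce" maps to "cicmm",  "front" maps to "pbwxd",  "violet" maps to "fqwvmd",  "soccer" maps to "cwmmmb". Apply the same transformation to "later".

The shift depends on letter class: consonant s→c is +10, but vowel a→i is +8. Vowels shift forward by 8 and consonants shift forward by 10.
Applying it to later: l(cons)+10=v, a(vowel)+8=i, t(cons)+10=d, e(vowel)+8=m, r(cons)+10=b.

vidmb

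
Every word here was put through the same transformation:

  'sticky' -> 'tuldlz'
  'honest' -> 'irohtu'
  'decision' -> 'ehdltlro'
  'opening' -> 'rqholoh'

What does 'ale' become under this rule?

dmh

Two shifts are in play — +3 for a/e/i/o/u, +1 for every other letter.
Applying it to ale: a(vowel)+3=d, l(cons)+1=m, e(vowel)+3=h.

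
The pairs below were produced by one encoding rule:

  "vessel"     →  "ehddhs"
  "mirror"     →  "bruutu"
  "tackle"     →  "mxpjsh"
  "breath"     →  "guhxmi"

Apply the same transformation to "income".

v(21)→e(4) and e(4)→h(7) fit y≡9x+23 (mod 26); the inverse of 9 mod 26 is 3. Treating letters as 0–25, the rule is x ↦ 9x + 23 (mod 26).
For income: i(8)→9·8+23≡17=r; n(13)→9·13+23≡10=k; c(2)→9·2+23≡15=p; o(14)→9·14+23≡19=t; m(12)→9·12+23≡1=b; e(4)→9·4+23≡7=h (all mod 26).

rkptbh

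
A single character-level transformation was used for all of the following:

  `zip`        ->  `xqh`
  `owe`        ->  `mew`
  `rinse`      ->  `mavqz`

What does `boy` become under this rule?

The word is reversed, then every letter is shifted forward by 8.
For boy: reverse → yob; then shift: y+8=g, o+8=w, b+8=j.

gwj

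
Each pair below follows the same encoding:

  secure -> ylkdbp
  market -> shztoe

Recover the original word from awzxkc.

In secure: s→y is +6, e→l is +7, c→k is +8, u→d is +9 — the shift increases by 1 each position. Letter i (0-indexed) is shifted by i+6, so successive shifts are 6, 7, 8, ….
Reversing it on awzxkc: a−6=u, w−7=p, z−8=r, x−9=o, k−10=a, c−11=r.

uproar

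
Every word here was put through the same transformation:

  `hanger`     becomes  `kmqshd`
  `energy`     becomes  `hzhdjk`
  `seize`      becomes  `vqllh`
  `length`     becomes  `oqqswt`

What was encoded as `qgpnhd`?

The shifts repeat in a cycle of length 2: positions 0,1,… shift by +3, +12, then the pattern repeats.
Decoding qgpnhd: q−3=n, g−12=u, p−3=m, n−12=b, h−3=e, d−12=r.

number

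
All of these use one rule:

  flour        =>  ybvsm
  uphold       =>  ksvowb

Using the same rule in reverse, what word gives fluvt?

The output letters match the input read backwards, each shifted +7: flour reversed is ruolf. Read the word backwards and shift each letter +7.
Decoding fluvt: shift back: f−7=y, l−7=e, u−7=n, v−7=o, t−7=m → yenom; then reverse → money.

money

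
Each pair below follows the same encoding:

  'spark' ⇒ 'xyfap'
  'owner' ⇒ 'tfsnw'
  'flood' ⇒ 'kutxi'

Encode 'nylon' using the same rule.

Shifts by position in spark: pos 0: s→x (+5), pos 1: p→y (+9), pos 2: a→f (+5), pos 3: r→a (+9) — repeating every 2. A repeating key of period 2 is used — shifts +5, +9 over and over.
Applying it to nylon: n+5=s, y+9=h, l+5=q, o+9=x, n+5=s.

shqxs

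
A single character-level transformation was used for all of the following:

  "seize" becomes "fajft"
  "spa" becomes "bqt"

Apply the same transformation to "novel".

mfwpo

The output letters match the input read backwards, each shifted +1: seize reversed is ezies. Two steps: reverse the string, then apply a Caesar shift of +1.
Applying it to novel: reverse → levon; then shift: l+1=m, e+1=f, v+1=w, o+1=p, n+1=o.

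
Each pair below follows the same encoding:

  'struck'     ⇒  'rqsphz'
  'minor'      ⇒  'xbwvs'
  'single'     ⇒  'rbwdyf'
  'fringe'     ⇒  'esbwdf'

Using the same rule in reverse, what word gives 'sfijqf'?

s(18)→r(17) and t(19)→q(16) fit y≡25x+9 (mod 26); the inverse of 25 mod 26 is 25. Treating letters as 0–25, the rule is x ↦ 25x + 9 (mod 26).
Undoing it on sfijqf: s(18)→25·(18−9)≡17=r; f(5)→25·(5−9)≡4=e; i(8)→25·(8−9)≡1=b; j(9)→25·(9−9)≡0=a; q(16)→25·(16−9)≡19=t; f(5)→25·(5−9)≡4=e (all mod 26).

rebate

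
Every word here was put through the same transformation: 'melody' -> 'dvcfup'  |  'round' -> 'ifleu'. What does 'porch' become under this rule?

gfity

This is a Caesar cipher with shift 17.
Applying it to porch: p+17=g, o+17=f, r+17=i, c+17=t, h+17=y.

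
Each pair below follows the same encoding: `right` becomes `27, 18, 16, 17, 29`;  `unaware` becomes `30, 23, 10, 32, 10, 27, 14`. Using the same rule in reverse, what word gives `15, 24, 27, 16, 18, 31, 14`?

forgive

r is letter #18 and maps to 27: an offset of 9. Letters become their 1-based position plus 9 (so a→10, b→11, …).
Undoing it on 15, 24, 27, 16, 18, 31, 14: 15→(15−9)÷1=6=f, 24→(24−9)÷1=15=o, 27→(27−9)÷1=18=r, 16→(16−9)÷1=7=g, 18→(18−9)÷1=9=i, 31→(31−9)÷1=22=v, 14→(14−9)÷1=5=e.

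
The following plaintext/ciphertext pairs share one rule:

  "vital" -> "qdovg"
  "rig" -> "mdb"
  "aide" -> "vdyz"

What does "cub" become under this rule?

Compare letters: v→q is +21, i→d is +21, t→o is +21 — a constant shift. This is a Caesar cipher with shift 21.
Applying it to cub: c+21=x, u+21=p, b+21=w.

xpw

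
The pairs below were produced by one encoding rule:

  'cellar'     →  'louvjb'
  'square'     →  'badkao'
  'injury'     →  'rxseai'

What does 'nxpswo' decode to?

Shifts by position in cellar: pos 0: c→l (+9), pos 1: e→o (+10), pos 2: l→u (+9), pos 3: l→v (+10) — repeating every 2. A repeating key of period 2 is used — shifts +9, +10 over and over.
Decoding nxpswo: n−9=e, x−10=n, p−9=g, s−10=i, w−9=n, o−10=e.

engine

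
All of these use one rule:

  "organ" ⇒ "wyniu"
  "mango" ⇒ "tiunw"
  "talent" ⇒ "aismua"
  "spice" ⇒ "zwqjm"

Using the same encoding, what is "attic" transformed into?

The shift depends on letter class: consonant r→y is +7, but vowel o→w is +8. Two shifts are in play — +8 for a/e/i/o/u, +7 for every other letter.
For attic: a(vowel)+8=i, t(cons)+7=a, t(cons)+7=a, i(vowel)+8=q, c(cons)+7=j.

iaaqj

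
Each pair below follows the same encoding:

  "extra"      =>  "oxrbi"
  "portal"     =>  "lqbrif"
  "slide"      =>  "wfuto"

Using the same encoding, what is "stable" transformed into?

wridfo

e(4)→o(14) and x(23)→x(23) fit y≡21x+8 (mod 26); the inverse of 21 mod 26 is 5. Each letter's alphabet position (a=0..z=25) is mapped through 21·x+8 mod 26 — an affine cipher.
For stable: s(18)→21·18+8≡22=w; t(19)→21·19+8≡17=r; a(0)→21·0+8≡8=i; b(1)→21·1+8≡3=d; l(11)→21·11+8≡5=f; e(4)→21·4+8≡14=o (all mod 26).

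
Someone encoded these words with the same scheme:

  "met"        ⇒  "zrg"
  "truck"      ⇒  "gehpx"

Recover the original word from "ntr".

age

Compare letters: m→z is +13, e→r is +13, t→g is +13 — a constant shift. Each letter is shifted forward by 13 in the alphabet (a Caesar shift of +13).
Reversing it on ntr: n−13=a, t−13=g, r−13=e.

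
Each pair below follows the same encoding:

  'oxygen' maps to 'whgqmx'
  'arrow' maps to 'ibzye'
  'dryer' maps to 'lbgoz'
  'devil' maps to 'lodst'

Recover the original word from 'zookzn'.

regard

It's a Vigenère-style cipher with numeric key [8,10]: position i shifts by key[i mod 2].
Reversing it on zookzn: z−8=r, o−10=e, o−8=g, k−10=a, z−8=r, n−10=d.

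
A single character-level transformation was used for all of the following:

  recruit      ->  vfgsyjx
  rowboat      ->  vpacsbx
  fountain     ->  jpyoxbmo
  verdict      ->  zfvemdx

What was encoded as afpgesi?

Shifts by position in recruit: pos 0: r→v (+4), pos 1: e→f (+1), pos 2: c→g (+4), pos 3: r→s (+1) — repeating every 2. The shifts repeat in a cycle of length 2: positions 0,1,… shift by +4, +1, then the pattern repeats.
Reversing it on afpgesi: a−4=w, f−1=e, p−4=l, g−1=f, e−4=a, s−1=r, i−4=e.

welfare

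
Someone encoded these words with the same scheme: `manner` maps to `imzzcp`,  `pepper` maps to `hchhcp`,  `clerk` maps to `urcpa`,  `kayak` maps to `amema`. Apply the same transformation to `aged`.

Each letter's alphabet position (a=0..z=25) is mapped through 17·x+12 mod 26 — an affine cipher.
Applying it to aged: a(0)→17·0+12≡12=m; g(6)→17·6+12≡10=k; e(4)→17·4+12≡2=c; d(3)→17·3+12≡11=l (all mod 26).

mkcl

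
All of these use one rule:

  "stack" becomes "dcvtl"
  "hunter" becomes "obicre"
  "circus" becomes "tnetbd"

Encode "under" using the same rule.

bisre

Treating letters as 0–25, the rule is x ↦ 25x + 21 (mod 26).
For under: u(20)→25·20+21≡1=b; n(13)→25·13+21≡8=i; d(3)→25·3+21≡18=s; e(4)→25·4+21≡17=r; r(17)→25·17+21≡4=e (all mod 26).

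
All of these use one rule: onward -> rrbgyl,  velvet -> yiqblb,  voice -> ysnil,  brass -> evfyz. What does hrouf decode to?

In onward: o→r is +3, n→r is +4, w→b is +5, a→g is +6 — the shift increases by 1 each position. Letter i (0-indexed) is shifted by i+3, so successive shifts are 3, 4, 5, ….
Undoing it on hrouf: h−3=e, r−4=n, o−5=j, u−6=o, f−7=y.

enjoy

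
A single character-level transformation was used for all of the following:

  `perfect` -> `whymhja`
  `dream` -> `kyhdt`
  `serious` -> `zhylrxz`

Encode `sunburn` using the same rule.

The rule splits by letter class: vowels +3, consonants +7.
On sunburn: s(cons)+7=z, u(vowel)+3=x, n(cons)+7=u, b(cons)+7=i, u(vowel)+3=x, r(cons)+7=y, n(cons)+7=u.

zxuixyu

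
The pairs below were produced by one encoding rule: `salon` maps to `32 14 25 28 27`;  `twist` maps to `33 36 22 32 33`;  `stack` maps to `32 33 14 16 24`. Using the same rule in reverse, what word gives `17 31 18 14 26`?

s is letter #19 and maps to 32: an offset of 13. Letters become their 1-based position plus 13 (so a→14, b→15, …).
Undoing it on 17 31 18 14 26: 17→(17−13)÷1=4=d, 31→(31−13)÷1=18=r, 18→(18−13)÷1=5=e, 14→(14−13)÷1=1=a, 26→(26−13)÷1=13=m.

dream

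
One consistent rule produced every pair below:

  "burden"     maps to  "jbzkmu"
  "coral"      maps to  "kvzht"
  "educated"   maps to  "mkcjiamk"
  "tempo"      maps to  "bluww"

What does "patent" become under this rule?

Shifts by position in burden: pos 0: b→j (+8), pos 1: u→b (+7), pos 2: r→z (+8), pos 3: d→k (+7) — repeating every 2. A repeating key of period 2 is used — shifts +8, +7 over and over.
Applying it to patent: p+8=x, a+7=h, t+8=b, e+7=l, n+8=v, t+7=a.

xhblva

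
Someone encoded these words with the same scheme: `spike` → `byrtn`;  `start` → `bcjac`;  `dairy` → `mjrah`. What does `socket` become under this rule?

Compare letters: s→b is +9, p→y is +9, i→r is +9 — a constant shift. This is a Caesar cipher with shift 9.
On socket: s+9=b, o+9=x, c+9=l, k+9=t, e+9=n, t+9=c.

bxltnc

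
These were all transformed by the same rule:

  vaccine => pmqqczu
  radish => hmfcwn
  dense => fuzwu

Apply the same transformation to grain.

v(21)→p(15) and a(0)→m(12) fit y≡15x+12 (mod 26); the inverse of 15 mod 26 is 7. This is an affine cipher: with a=0,…,z=25, each position x becomes (15x+12) mod 26.
For grain: g(6)→15·6+12≡24=y; r(17)→15·17+12≡7=h; a(0)→15·0+12≡12=m; i(8)→15·8+12≡2=c; n(13)→15·13+12≡25=z (all mod 26).

yhmcz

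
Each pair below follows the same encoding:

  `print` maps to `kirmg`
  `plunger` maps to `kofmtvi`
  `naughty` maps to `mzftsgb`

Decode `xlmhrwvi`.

Each pair mirrors across the alphabet (p↔k, r↔i, i↔r): positions sum to 25. This is the alphabet-reversal cipher (Atbash): a becomes z, b becomes y, etc.
Decoding xlmhrwvi: x↔c, l↔o, m↔n, h↔s, r↔i, w↔d, v↔e, i↔r.

consider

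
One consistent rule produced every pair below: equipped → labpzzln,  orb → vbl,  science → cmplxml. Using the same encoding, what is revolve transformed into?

Two shifts are in play — +7 for a/e/i/o/u, +10 for every other letter.
Applying it to revolve: r(cons)+10=b, e(vowel)+7=l, v(cons)+10=f, o(vowel)+7=v, l(cons)+10=v, v(cons)+10=f, e(vowel)+7=l.

blfvvfl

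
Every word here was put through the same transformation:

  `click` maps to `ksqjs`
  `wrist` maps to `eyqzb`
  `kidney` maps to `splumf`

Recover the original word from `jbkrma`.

Shifts by position in click: pos 0: c→k (+8), pos 1: l→s (+7), pos 2: i→q (+8), pos 3: c→j (+7) — repeating every 2. The shifts repeat in a cycle of length 2: positions 0,1,… shift by +8, +7, then the pattern repeats.
Decoding jbkrma: j−8=b, b−7=u, k−8=c, r−7=k, m−8=e, a−7=t.

bucket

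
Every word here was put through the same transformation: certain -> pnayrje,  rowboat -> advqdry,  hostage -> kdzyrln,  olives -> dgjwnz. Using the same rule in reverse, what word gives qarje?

brain

This is an affine cipher: with a=0,…,z=25, each position x becomes (25x+17) mod 26.
Reversing it on qarje: q(16)→25·(16−17)≡1=b; a(0)→25·(0−17)≡17=r; r(17)→25·(17−17)≡0=a; j(9)→25·(9−17)≡8=i; e(4)→25·(4−17)≡13=n (all mod 26).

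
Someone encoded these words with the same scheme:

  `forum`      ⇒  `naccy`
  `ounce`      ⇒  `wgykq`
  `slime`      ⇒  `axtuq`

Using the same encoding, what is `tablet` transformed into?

Shifts by position in forum: pos 0: f→n (+8), pos 1: o→a (+12), pos 2: r→c (+11), pos 3: u→c (+8), pos 4: m→y (+12) — repeating every 3. It's a Vigenère-style cipher with numeric key [8,12,11]: position i shifts by key[i mod 3].
Applying it to tablet: t+8=b, a+12=m, b+11=m, l+8=t, e+12=q, t+11=e.

bmmtqe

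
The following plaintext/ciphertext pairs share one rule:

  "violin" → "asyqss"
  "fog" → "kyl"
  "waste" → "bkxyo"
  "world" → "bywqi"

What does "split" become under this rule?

The shift depends on letter class: consonant v→a is +5, but vowel i→s is +10. The rule splits by letter class: vowels +10, consonants +5.
For split: s(cons)+5=x, p(cons)+5=u, l(cons)+5=q, i(vowel)+10=s, t(cons)+5=y.

xuqsy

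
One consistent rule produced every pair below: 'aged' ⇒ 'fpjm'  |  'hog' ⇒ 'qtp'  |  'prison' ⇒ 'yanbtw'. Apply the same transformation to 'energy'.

Vowels shift forward by 5 and consonants shift forward by 9.
Applying it to energy: e(vowel)+5=j, n(cons)+9=w, e(vowel)+5=j, r(cons)+9=a, g(cons)+9=p, y(cons)+9=h.

jwjaph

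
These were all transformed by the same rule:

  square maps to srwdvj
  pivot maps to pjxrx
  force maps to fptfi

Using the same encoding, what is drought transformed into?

In square: s→s is +0, q→r is +1, u→w is +2, a→d is +3 — the shift increases by 1 each position. Each letter shifts forward by its position index (0, 1, 2, …) — the shift grows by one for each successive letter.
Applying it to drought: d+0=d, r+1=s, o+2=q, u+3=x, g+4=k, h+5=m, t+6=z.

dsqxkmz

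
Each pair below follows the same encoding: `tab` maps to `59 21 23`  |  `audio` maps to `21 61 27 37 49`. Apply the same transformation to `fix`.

t(#20)→59 and a(#1)→21: differences scale by 2, so n = 2·pos + 19. With a=1..z=26, the number is 2·pos + 19.
On fix: f=6→31, i=9→37, x=24→67.

31 37 67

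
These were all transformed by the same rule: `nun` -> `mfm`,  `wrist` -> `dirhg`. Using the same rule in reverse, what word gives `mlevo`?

Each pair mirrors across the alphabet (n↔m, u↔f, n↔m): positions sum to 25. This is the alphabet-reversal cipher (Atbash): a becomes z, b becomes y, etc.
Decoding mlevo: m↔n, l↔o, e↔v, v↔e, o↔l.

novel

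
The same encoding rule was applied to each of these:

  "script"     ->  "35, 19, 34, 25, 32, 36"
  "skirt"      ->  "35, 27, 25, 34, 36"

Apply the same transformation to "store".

s is letter #19 and maps to 35: an offset of 16. The number is (letter's place in the alphabet, a=1) + 16.
For store: s=19→35, t=20→36, o=15→31, r=18→34, e=5→21.

35, 36, 31, 34, 21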